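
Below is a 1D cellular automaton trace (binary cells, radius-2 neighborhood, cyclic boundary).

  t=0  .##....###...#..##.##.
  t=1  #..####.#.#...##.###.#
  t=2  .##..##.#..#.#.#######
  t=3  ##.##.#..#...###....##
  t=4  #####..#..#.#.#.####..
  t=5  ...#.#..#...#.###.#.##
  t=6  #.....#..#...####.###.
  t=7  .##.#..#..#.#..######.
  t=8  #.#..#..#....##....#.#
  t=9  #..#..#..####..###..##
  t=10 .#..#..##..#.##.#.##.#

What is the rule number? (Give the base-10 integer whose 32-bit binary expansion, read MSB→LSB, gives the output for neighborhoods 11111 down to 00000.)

1810459402

  [31] ##### => .  t=2,i=17
  [30] ####. => #  t=1,i=5
  [29] ###.# => #  t=1,i=6
  [28] ###.. => .  t=0,i=9
  [27] ##.## => #  t=0,i=18
  [26] ##.#. => .  t=1,i=7
  [25] ##..# => #  t=0,i=21
  [24] ##... => #  t=0,i=3
  [23] #.### => #  t=1,i=17
  [22] #.##. => #  t=0,i=19
  [21] #.#.# => #  t=1,i=8
  [20] #.#.. => .  t=1,i=10
  [19] #..## => #  t=0,i=0
  [18] #..#. => .  t=2,i=10
  [17] #...# => .  t=0,i=11
  [16] #.... => #  t=0,i=4
  [15] .#### => .  t=1,i=4
  [14] .###. => #  t=0,i=8
  [13] .##.# => #  t=0,i=17
  [12] .##.. => .  t=0,i=2
  [11] .#.## => #  t=2,i=14
  [10] .#.#. => .  t=1,i=9
  [9] .#..# => #  t=0,i=14
  [8] .#... => #  t=1,i=11
  [7] ..### => .  t=0,i=7
  [6] ..##. => .  t=0,i=1
  [5] ..#.# => .  t=2,i=11
  [4] ..#.. => .  t=0,i=13
  [3] ...## => #  t=0,i=6
  [2] ...#. => .  t=0,i=12
  [1] ....# => #  t=0,i=5
  [0] ..... => .  t=6,i=3
  bits 01101011111010010110101100001010 = 1810459402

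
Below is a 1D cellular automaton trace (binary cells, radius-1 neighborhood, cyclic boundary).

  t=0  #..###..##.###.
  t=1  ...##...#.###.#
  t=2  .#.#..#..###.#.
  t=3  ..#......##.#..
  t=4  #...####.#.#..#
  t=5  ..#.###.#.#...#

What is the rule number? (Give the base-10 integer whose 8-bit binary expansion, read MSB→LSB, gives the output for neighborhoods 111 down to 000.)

  [7] ### => #  t=0,i=4
  [6] ##. => .  t=0,i=5
  [5] #.# => #  t=0,i=10
  [4] #.. => .  t=0,i=1
  [3] .## => #  t=0,i=3
  [2] .#. => .  t=0,i=0
  [1] ..# => .  t=0,i=2
  [0] ... => #  t=1,i=1
  bits 10101001 = 169

169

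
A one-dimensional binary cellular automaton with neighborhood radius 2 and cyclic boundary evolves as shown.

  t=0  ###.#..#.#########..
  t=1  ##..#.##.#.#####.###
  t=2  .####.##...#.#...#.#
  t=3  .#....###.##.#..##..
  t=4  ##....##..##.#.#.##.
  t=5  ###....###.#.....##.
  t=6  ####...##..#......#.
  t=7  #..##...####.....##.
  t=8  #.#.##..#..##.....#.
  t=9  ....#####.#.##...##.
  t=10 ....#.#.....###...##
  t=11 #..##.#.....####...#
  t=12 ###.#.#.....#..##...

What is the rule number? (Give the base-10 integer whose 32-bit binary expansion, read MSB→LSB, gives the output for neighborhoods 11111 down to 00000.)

  nb #####: next=#  (t=0,i=11, bit31=1)
  nb ####.: next=.  (t=0,i=16, bit30=0)
  nb ###.#: next=.  (t=0,i=2, bit29=0)
  nb ###..: next=#  (t=0,i=17, bit28=1)
  nb ##.##: next=.  (t=1,i=16, bit27=0)
  nb ##.#.: next=.  (t=0,i=3, bit26=0)
  nb ##..#: next=#  (t=0,i=18, bit25=1)
  nb ##...: next=#  (t=2,i=8, bit24=1)
  nb #.###: next=#  (t=0,i=9, bit23=1)
  nb #.##.: next=#  (t=1,i=6, bit22=1)
  nb #.#.#: next=.  (t=1,i=9, bit21=0)
  nb #.#..: next=#  (t=0,i=4, bit20=1)
  nb #..##: next=#  (t=0,i=19, bit19=1)
  nb #..#.: next=#  (t=0,i=6, bit18=1)
  nb #...#: next=.  (t=2,i=9, bit17=0)
  nb #....: next=.  (t=3,i=3, bit16=0)
  nb .####: next=.  (t=0,i=10, bit15=0)
  nb .###.: next=#  (t=0,i=1, bit14=1)
  nb .##.#: next=#  (t=1,i=7, bit13=1)
  nb .##..: next=#  (t=2,i=7, bit12=1)
  nb .#.##: next=.  (t=0,i=8, bit11=0)
  nb .#.#.: next=.  (t=2,i=12, bit10=0)
  nb .#..#: next=.  (t=0,i=5, bit9=0)
  nb .#...: next=.  (t=2,i=14, bit8=0)
  nb ..###: next=#  (t=0,i=0, bit7=1)
  nb ..##.: next=.  (t=3,i=16, bit6=0)
  nb ..#.#: next=#  (t=0,i=7, bit5=1)
  nb ..#..: next=#  (t=3,i=1, bit4=1)
  nb ...##: next=.  (t=3,i=5, bit3=0)
  nb ...#.: next=#  (t=2,i=10, bit2=1)
  nb ....#: next=.  (t=3,i=4, bit1=0)
  nb .....: next=.  (t=5,i=14, bit0=0)
  bits 10010011110111000111000010110100 = 2480697524

2480697524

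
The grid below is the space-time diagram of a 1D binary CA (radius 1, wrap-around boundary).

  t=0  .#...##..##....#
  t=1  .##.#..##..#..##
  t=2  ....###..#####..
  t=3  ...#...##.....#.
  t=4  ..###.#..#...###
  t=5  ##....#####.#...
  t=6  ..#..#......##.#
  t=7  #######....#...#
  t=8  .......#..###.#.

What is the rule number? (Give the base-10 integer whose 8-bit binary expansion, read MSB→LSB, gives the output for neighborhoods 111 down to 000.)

22

  ###|.  b7=0 t=2,i=5
  ##.|.  b6=0 t=0,i=6
  #.#|.  b5=0 t=0,i=0
  #..|#  b4=1 t=0,i=2
  .##|.  b3=0 t=0,i=5
  .#.|#  b2=1 t=0,i=1
  ..#|#  b1=1 t=0,i=4
  ...|.  b0=0 t=0,i=3
  bits 00010110 = 22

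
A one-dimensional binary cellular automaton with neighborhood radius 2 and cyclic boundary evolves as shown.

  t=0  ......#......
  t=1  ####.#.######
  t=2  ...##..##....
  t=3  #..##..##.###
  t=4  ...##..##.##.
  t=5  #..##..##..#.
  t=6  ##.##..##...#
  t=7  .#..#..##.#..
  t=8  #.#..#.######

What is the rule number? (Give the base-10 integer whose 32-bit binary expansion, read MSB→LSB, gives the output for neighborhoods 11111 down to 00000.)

613660485

  ##### -> .   bit 31 = 0  t=1,i=0
  ####. -> .   bit 30 = 0  t=1,i=2
  ###.# -> #   bit 29 = 1  t=1,i=3
  ###.. -> .   bit 28 = 0  t=3,i=0
  ##.## -> .   bit 27 = 0  t=3,i=9
  ##.#. -> #   bit 26 = 1  t=1,i=4
  ##..# -> .   bit 25 = 0  t=2,i=5
  ##... -> .   bit 24 = 0  t=2,i=9
  #.### -> #   bit 23 = 1  t=1,i=7
  #.##. -> .   bit 22 = 0  t=4,i=10
  #.#.# -> .   bit 21 = 0  t=1,i=5
  #.#.. -> #   bit 20 = 1  t=5,i=0
  #..## -> .   bit 19 = 0  t=2,i=6
  #..#. -> .   bit 18 = 0  t=5,i=10
  #...# -> #   bit 17 = 1  t=6,i=10
  #.... -> #   bit 16 = 1  t=0,i=8
  .#### -> #   bit 15 = 1  t=1,i=8
  .###. -> .   bit 14 = 0  t=6,i=0
  .##.# -> #   bit 13 = 1  t=3,i=8
  .##.. -> #   bit 12 = 1  t=2,i=4
  .#.## -> .   bit 11 = 0  t=1,i=6
  .#.#. -> #   bit 10 = 1  t=5,i=12
  .#..# -> #   bit 9 = 1  t=5,i=1
  .#... -> #   bit 8 = 1  t=0,i=7
  ..### -> .   bit 7 = 0  t=6,i=12
  ..##. -> #   bit 6 = 1  t=2,i=3
  ..#.# -> .   bit 5 = 0  t=5,i=11
  ..#.. -> .   bit 4 = 0  t=0,i=6
  ...## -> .   bit 3 = 0  t=2,i=2
  ...#. -> #   bit 2 = 1  t=0,i=5
  ....# -> .   bit 1 = 0  t=0,i=4
  ..... -> #   bit 0 = 1  t=0,i=0
  bits 00100100100100111011011101000101 = 613660485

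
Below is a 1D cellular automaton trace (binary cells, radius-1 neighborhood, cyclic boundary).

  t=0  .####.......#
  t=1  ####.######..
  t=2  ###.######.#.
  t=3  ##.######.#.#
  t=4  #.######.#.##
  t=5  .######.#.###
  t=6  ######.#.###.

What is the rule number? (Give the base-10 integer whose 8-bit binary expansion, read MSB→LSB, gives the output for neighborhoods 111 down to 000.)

  nb ###: next=#  (t=0,i=2, bit7=1)
  nb ##.: next=.  (t=0,i=4, bit6=0)
  nb #.#: next=#  (t=0,i=0, bit5=1)
  nb #..: next=#  (t=0,i=5, bit4=1)
  nb .##: next=#  (t=0,i=1, bit3=1)
  nb .#.: next=.  (t=0,i=12, bit2=0)
  nb ..#: next=.  (t=0,i=11, bit1=0)
  nb ...: next=#  (t=0,i=6, bit0=1)
  bits 10111001 = 185

185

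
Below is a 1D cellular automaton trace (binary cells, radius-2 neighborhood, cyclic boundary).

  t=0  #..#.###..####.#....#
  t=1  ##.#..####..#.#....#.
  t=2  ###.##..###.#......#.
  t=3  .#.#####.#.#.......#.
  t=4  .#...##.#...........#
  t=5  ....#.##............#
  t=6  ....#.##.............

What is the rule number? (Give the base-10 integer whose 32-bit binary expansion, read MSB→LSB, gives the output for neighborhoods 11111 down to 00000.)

3729289768

  [31] ##### => #  t=3,i=5
  [30] ####. => #  t=0,i=12
  [29] ###.# => .  t=0,i=13
  [28] ###.. => #  t=0,i=7
  [27] ##.## => #  t=2,i=3
  [26] ##.#. => #  t=0,i=14
  [25] ##..# => #  t=0,i=1
  [24] ##... => .  t=5,i=8
  [23] #.### => .  t=0,i=5
  [22] #.##. => #  t=1,i=0
  [21] #.#.# => .  t=3,i=9
  [20] #.#.. => .  t=0,i=15
  [19] #..## => #  t=0,i=9
  [18] #..#. => .  t=0,i=2
  [17] #...# => .  t=4,i=3
  [16] #.... => .  t=0,i=17
  [15] .#### => .  t=0,i=11
  [14] .###. => #  t=0,i=6
  [13] .##.# => #  t=1,i=1
  [12] .##.. => #  t=0,i=0
  [11] .#.## => .  t=0,i=4
  [10] .#.#. => .  t=1,i=13
  [9] .#..# => #  t=1,i=4
  [8] .#... => .  t=0,i=16
  [7] ..### => .  t=0,i=10
  [6] ..##. => .  t=0,i=20
  [5] ..#.# => #  t=0,i=3
  [4] ..#.. => .  t=3,i=19
  [3] ...## => #  t=0,i=19
  [2] ...#. => .  t=1,i=18
  [1] ....# => .  t=0,i=18
  [0] ..... => .  t=2,i=15
  bits 11011110010010000111001000101000 = 3729289768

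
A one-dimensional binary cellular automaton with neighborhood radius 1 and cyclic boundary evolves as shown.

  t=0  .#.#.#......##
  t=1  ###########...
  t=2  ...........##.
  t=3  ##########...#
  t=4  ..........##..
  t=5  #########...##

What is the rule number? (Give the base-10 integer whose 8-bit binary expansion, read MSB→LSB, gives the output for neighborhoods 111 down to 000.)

  ###|.  b7=0 t=1,i=1
  ##.|.  b6=0 t=0,i=13
  #.#|#  b5=1 t=0,i=0
  #..|#  b4=1 t=0,i=6
  .##|.  b3=0 t=0,i=12
  .#.|#  b2=1 t=0,i=1
  ..#|.  b1=0 t=0,i=11
  ...|#  b0=1 t=0,i=7
  bits 00110101 = 53

53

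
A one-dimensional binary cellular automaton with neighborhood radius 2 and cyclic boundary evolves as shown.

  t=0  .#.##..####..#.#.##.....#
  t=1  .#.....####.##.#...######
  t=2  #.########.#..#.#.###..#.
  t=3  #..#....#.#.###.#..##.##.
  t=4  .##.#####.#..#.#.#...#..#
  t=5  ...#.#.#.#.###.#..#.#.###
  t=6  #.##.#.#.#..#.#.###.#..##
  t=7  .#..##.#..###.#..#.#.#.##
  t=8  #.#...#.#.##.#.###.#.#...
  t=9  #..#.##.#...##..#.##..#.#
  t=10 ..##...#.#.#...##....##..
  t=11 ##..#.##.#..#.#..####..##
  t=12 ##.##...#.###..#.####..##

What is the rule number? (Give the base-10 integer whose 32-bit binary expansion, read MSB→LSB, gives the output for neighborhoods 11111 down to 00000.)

1562756015

  ##### -> .   bit 31 = 0  t=1,i=21
  ####. -> #   bit 30 = 1  t=0,i=9
  ###.# -> .   bit 29 = 0  t=1,i=10
  ###.. -> #   bit 28 = 1  t=0,i=10
  ##.## -> #   bit 27 = 1  t=1,i=11
  ##.#. -> #   bit 26 = 1  t=1,i=0
  ##..# -> .   bit 25 = 0  t=0,i=5
  ##... -> #   bit 24 = 1  t=0,i=19
  #.### -> .   bit 23 = 0  t=2,i=2
  #.##. -> .   bit 22 = 0  t=0,i=3
  #.#.# -> #   bit 21 = 1  t=0,i=1
  #.#.. -> .   bit 20 = 0  t=1,i=1
  #..## -> .   bit 19 = 0  t=0,i=6
  #..#. -> #   bit 18 = 1  t=0,i=12
  #...# -> .   bit 17 = 0  t=1,i=17
  #.... -> #   bit 16 = 1  t=0,i=20
  .#### -> #   bit 15 = 1  t=0,i=8
  .###. -> #   bit 14 = 1  t=2,i=19
  .##.# -> .   bit 13 = 0  t=1,i=13
  .##.. -> .   bit 12 = 0  t=0,i=4
  .#.## -> .   bit 11 = 0  t=0,i=2
  .#.#. -> .   bit 10 = 0  t=0,i=0
  .#..# -> #   bit 9 = 1  t=2,i=12
  .#... -> #   bit 8 = 1  t=1,i=2
  ..### -> #   bit 7 = 1  t=0,i=7
  ..##. -> .   bit 6 = 0  t=3,i=19
  ..#.# -> #   bit 5 = 1  t=0,i=13
  ..#.. -> .   bit 4 = 0  t=3,i=3
  ...## -> #   bit 3 = 1  t=1,i=6
  ...#. -> #   bit 2 = 1  t=0,i=23
  ....# -> #   bit 1 = 1  t=0,i=22
  ..... -> #   bit 0 = 1  t=0,i=21
  bits 01011101001001011100001110101111 = 1562756015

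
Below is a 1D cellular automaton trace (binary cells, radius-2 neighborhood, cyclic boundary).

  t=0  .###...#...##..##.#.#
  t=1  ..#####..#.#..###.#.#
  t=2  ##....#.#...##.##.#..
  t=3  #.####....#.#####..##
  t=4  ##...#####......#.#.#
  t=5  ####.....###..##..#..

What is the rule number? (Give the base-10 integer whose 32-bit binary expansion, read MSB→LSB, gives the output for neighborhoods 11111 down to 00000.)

963600966

  #####|.  b31=0 t=1,i=4
  ####.|.  b30=0 t=1,i=5
  ###.#|#  b29=1 t=1,i=16
  ###..|#  b28=1 t=0,i=3
  ##.##|#  b27=1 t=2,i=14
  ##.#.|.  b26=0 t=0,i=17
  ##..#|.  b25=0 t=0,i=13
  ##...|#  b24=1 t=0,i=4
  #.###|.  b23=0 t=0,i=1
  #.##.|#  b22=1 t=2,i=15
  #.#.#|#  b21=1 t=0,i=18
  #.#..|.  b20=0 t=1,i=11
  #..##|#  b19=1 t=0,i=14
  #..#.|#  b18=1 t=1,i=8
  #...#|#  b17=1 t=0,i=5
  #....|#  b16=1 t=2,i=3
  .####|.  b15=0 t=1,i=3
  .###.|#  b14=1 t=0,i=2
  .##.#|#  b13=1 t=0,i=16
  .##..|.  b12=0 t=0,i=12
  .#.##|.  b11=0 t=0,i=0
  .#.#.|.  b10=0 t=0,i=19
  .#..#|#  b9=1 t=1,i=0
  .#...|.  b8=0 t=0,i=8
  ..###|.  b7=0 t=1,i=2
  ..##.|#  b6=1 t=0,i=11
  ..#.#|.  b5=0 t=1,i=9
  ..#..|.  b4=0 t=0,i=7
  ...##|.  b3=0 t=0,i=10
  ...#.|#  b2=1 t=0,i=6
  ....#|#  b1=1 t=2,i=4
  .....|.  b0=0 t=4,i=12
  bits 00111001011011110110001001000110 = 963600966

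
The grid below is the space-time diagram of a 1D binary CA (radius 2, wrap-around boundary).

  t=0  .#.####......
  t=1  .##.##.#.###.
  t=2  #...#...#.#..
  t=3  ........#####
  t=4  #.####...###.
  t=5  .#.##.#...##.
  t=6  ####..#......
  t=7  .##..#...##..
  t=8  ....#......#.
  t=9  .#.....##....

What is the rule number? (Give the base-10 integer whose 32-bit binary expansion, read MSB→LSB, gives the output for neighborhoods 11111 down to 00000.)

  #####|#  b31=1 t=3,i=10
  ####.|#  b30=1 t=0,i=5
  ###.#|#  b29=1 t=4,i=11
  ###..|.  b28=0 t=0,i=6
  ##.##|.  b27=0 t=1,i=3
  ##.#.|.  b26=0 t=1,i=6
  ##..#|.  b25=0 t=1,i=12
  ##...|#  b24=1 t=0,i=7
  #.###|.  b23=0 t=0,i=3
  #.##.|#  b22=1 t=1,i=4
  #.#.#|.  b21=0 t=1,i=7
  #.#..|#  b20=1 t=2,i=10
  #..##|#  b19=1 t=1,i=0
  #..#.|#  b18=1 t=2,i=12
  #...#|.  b17=0 t=2,i=2
  #....|.  b16=0 t=0,i=8
  .####|#  b15=1 t=0,i=4
  .###.|#  b14=1 t=1,i=10
  .##.#|.  b13=0 t=1,i=2
  .##..|.  b12=0 t=5,i=11
  .#.##|#  b11=1 t=0,i=2
  .#.#.|#  b10=1 t=2,i=9
  .#..#|#  b9=1 t=2,i=11
  .#...|.  b8=0 t=2,i=1
  ..###|.  b7=0 t=3,i=8
  ..##.|.  b6=0 t=1,i=1
  ..#.#|#  b5=1 t=0,i=1
  ..#..|.  b4=0 t=2,i=0
  ...##|.  b3=0 t=3,i=7
  ...#.|.  b2=0 t=0,i=0
  ....#|.  b1=0 t=0,i=12
  .....|#  b0=1 t=0,i=9
  bits 11100001010111001100111000100001 = 3780955681

3780955681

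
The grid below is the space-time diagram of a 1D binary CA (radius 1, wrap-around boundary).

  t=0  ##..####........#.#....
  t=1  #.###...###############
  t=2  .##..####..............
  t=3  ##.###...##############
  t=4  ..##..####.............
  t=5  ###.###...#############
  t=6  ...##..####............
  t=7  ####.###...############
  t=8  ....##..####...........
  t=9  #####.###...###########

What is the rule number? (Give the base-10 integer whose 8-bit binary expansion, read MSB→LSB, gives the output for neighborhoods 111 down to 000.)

  nb ###: next=.  (t=0,i=5, bit7=0)
  nb ##.: next=.  (t=0,i=1, bit6=0)
  nb #.#: next=#  (t=0,i=17, bit5=1)
  nb #..: next=#  (t=0,i=2, bit4=1)
  nb .##: next=#  (t=0,i=0, bit3=1)
  nb .#.: next=#  (t=0,i=16, bit2=1)
  nb ..#: next=#  (t=0,i=3, bit1=1)
  nb ...: next=#  (t=0,i=9, bit0=1)
  bits 00111111 = 63

63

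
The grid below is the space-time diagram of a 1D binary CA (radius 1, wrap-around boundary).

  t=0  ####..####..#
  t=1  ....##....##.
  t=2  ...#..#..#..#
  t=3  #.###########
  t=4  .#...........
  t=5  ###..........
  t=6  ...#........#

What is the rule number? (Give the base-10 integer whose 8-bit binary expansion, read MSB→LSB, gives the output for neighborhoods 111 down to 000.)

  ### -> .   bit 7 = 0  t=0,i=0
  ##. -> .   bit 6 = 0  t=0,i=3
  #.# -> #   bit 5 = 1  t=3,i=1
  #.. -> #   bit 4 = 1  t=0,i=4
  .## -> .   bit 3 = 0  t=0,i=6
  .#. -> #   bit 2 = 1  t=2,i=3
  ..# -> #   bit 1 = 1  t=0,i=5
  ... -> .   bit 0 = 0  t=1,i=0
  bits 00110110 = 54

54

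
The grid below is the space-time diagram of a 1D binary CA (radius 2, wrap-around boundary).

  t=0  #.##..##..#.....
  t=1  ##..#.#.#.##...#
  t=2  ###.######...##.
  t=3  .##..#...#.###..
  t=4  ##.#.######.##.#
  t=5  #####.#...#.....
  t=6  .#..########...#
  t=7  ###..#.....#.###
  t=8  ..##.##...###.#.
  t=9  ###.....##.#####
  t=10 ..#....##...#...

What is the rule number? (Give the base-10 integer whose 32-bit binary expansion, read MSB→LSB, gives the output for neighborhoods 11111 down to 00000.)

  ##### -> .   bit 31 = 0  t=2,i=6
  ####. -> .   bit 30 = 0  t=2,i=8
  ###.# -> #   bit 29 = 1  t=2,i=2
  ###.. -> #   bit 28 = 1  t=1,i=1
  ##.## -> .   bit 27 = 0  t=2,i=3
  ##.#. -> #   bit 26 = 1  t=4,i=2
  ##..# -> #   bit 25 = 1  t=0,i=4
  ##... -> .   bit 24 = 0  t=1,i=12
  #.### -> .   bit 23 = 0  t=2,i=0
  #.##. -> .   bit 22 = 0  t=0,i=2
  #.#.# -> #   bit 21 = 1  t=1,i=6
  #.#.. -> #   bit 20 = 1  t=5,i=6
  #..## -> .   bit 19 = 0  t=0,i=5
  #..#. -> .   bit 18 = 0  t=0,i=9
  #...# -> #   bit 17 = 1  t=1,i=13
  #.... -> .   bit 16 = 0  t=0,i=12
  .#### -> #   bit 15 = 1  t=2,i=5
  .###. -> #   bit 14 = 1  t=1,i=0
  .##.# -> .   bit 13 = 0  t=2,i=14
  .##.. -> .   bit 12 = 0  t=0,i=3
  .#.## -> #   bit 11 = 1  t=0,i=1
  .#.#. -> #   bit 10 = 1  t=1,i=5
  .#..# -> #   bit 9 = 1  t=6,i=2
  .#... -> #   bit 8 = 1  t=0,i=11
  ..### -> .   bit 7 = 0  t=1,i=15
  ..##. -> #   bit 6 = 1  t=0,i=6
  ..#.# -> #   bit 5 = 1  t=0,i=0
  ..#.. -> #   bit 4 = 1  t=0,i=10
  ...## -> #   bit 3 = 1  t=1,i=14
  ...#. -> #   bit 2 = 1  t=0,i=15
  ....# -> .   bit 1 = 0  t=0,i=14
  ..... -> .   bit 0 = 0  t=0,i=13
  bits 00110110001100101100111101111100 = 909299580

909299580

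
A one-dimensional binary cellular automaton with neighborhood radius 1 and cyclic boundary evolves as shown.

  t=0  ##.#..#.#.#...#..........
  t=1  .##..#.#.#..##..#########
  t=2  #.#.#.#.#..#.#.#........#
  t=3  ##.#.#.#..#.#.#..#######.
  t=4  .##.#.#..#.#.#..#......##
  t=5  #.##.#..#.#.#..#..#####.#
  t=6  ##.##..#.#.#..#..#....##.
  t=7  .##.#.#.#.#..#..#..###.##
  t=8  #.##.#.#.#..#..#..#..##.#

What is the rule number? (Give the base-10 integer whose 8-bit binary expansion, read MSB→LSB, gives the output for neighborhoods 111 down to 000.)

99

  ###|.  b7=0 t=1,i=17
  ##.|#  b6=1 t=0,i=1
  #.#|#  b5=1 t=0,i=2
  #..|.  b4=0 t=0,i=4
  .##|.  b3=0 t=0,i=0
  .#.|.  b2=0 t=0,i=3
  ..#|#  b1=1 t=0,i=5
  ...|#  b0=1 t=0,i=12
  bits 01100011 = 99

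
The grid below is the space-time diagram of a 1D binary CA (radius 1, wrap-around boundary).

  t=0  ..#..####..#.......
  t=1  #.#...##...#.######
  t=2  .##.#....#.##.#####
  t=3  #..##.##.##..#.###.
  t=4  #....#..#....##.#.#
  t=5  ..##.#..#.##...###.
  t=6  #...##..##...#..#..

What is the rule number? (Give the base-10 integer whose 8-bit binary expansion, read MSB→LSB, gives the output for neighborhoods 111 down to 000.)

165

  [7] ### => #  t=0,i=6
  [6] ##. => .  t=0,i=8
  [5] #.# => #  t=1,i=1
  [4] #.. => .  t=0,i=3
  [3] .## => .  t=0,i=5
  [2] .#. => #  t=0,i=2
  [1] ..# => .  t=0,i=1
  [0] ... => #  t=0,i=0
  bits 10100101 = 165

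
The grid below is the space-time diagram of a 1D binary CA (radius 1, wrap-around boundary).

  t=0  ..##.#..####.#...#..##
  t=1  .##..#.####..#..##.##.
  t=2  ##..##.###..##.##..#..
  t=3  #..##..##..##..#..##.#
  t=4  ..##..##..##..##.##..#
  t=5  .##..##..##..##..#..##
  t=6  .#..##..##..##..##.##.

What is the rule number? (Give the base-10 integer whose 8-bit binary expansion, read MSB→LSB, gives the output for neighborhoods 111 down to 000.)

142

  [7] ### => #  t=0,i=9
  [6] ##. => .  t=0,i=3
  [5] #.# => .  t=0,i=4
  [4] #.. => .  t=0,i=0
  [3] .## => #  t=0,i=2
  [2] .#. => #  t=0,i=5
  [1] ..# => #  t=0,i=1
  [0] ... => .  t=0,i=15
  bits 10001110 = 142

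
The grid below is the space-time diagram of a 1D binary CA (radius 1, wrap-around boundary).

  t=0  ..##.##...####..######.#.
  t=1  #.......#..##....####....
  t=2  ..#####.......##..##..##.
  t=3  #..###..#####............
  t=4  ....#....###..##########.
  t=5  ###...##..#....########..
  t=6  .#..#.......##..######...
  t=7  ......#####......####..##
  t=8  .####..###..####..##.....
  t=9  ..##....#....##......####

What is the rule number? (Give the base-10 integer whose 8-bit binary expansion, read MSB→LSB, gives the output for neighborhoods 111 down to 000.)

129

  ### -> #   bit 7 = 1  t=0,i=11
  ##. -> .   bit 6 = 0  t=0,i=3
  #.# -> .   bit 5 = 0  t=0,i=4
  #.. -> .   bit 4 = 0  t=0,i=7
  .## -> .   bit 3 = 0  t=0,i=2
  .#. -> .   bit 2 = 0  t=0,i=23
  ..# -> .   bit 1 = 0  t=0,i=1
  ... -> #   bit 0 = 1  t=0,i=0
  bits 10000001 = 129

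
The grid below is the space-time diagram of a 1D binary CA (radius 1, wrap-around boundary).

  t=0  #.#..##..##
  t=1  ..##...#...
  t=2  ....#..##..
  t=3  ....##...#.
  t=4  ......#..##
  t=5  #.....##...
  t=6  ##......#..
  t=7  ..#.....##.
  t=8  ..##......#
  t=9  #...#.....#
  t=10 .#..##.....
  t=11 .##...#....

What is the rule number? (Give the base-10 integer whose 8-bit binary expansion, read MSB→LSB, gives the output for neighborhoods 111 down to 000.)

20

  ### -> .   bit 7 = 0  t=0,i=10
  ##. -> .   bit 6 = 0  t=0,i=0
  #.# -> .   bit 5 = 0  t=0,i=1
  #.. -> #   bit 4 = 1  t=0,i=3
  .## -> .   bit 3 = 0  t=0,i=5
  .#. -> #   bit 2 = 1  t=0,i=2
  ..# -> .   bit 1 = 0  t=0,i=4
  ... -> .   bit 0 = 0  t=1,i=0
  bits 00010100 = 20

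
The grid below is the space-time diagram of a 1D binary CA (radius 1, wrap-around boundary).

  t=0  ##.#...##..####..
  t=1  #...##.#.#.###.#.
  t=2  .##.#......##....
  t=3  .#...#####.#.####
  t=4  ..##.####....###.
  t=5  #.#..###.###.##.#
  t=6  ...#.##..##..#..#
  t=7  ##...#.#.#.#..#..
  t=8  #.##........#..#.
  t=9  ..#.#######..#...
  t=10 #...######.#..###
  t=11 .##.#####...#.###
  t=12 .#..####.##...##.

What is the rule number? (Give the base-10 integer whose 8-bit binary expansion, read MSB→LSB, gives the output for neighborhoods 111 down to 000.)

  ###|#  b7=1 t=0,i=12
  ##.|.  b6=0 t=0,i=1
  #.#|.  b5=0 t=0,i=2
  #..|#  b4=1 t=0,i=4
  .##|#  b3=1 t=0,i=0
  .#.|.  b2=0 t=0,i=3
  ..#|.  b1=0 t=0,i=6
  ...|#  b0=1 t=0,i=5
  bits 10011001 = 153

153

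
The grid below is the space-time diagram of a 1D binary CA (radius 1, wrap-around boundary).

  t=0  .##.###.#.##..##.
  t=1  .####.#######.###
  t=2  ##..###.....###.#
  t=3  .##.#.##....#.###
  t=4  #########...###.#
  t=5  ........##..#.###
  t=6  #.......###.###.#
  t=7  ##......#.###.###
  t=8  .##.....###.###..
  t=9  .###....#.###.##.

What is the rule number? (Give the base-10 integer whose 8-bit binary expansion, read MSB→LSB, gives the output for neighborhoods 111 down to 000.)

  ###|.  b7=0 t=0,i=5
  ##.|#  b6=1 t=0,i=2
  #.#|#  b5=1 t=0,i=3
  #..|#  b4=1 t=0,i=12
  .##|#  b3=1 t=0,i=1
  .#.|#  b2=1 t=0,i=8
  ..#|.  b1=0 t=0,i=0
  ...|.  b0=0 t=2,i=8
  bits 01111100 = 124

124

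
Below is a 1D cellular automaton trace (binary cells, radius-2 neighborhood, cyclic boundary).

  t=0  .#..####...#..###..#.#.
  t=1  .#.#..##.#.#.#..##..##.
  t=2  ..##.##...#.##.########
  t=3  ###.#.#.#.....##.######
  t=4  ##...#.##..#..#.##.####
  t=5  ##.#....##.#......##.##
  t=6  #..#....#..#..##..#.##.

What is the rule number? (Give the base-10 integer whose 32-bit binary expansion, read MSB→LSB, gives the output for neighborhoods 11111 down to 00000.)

  #####|#  b31=1 t=2,i=17
  ####.|#  b30=1 t=0,i=6
  ###.#|.  b29=0 t=3,i=2
  ###..|#  b28=1 t=0,i=7
  ##.##|#  b27=1 t=2,i=4
  ##.#.|.  b26=0 t=1,i=8
  ##..#|#  b25=1 t=0,i=17
  ##...|.  b24=0 t=0,i=8
  #.###|#  b23=1 t=2,i=15
  #.##.|.  b22=0 t=2,i=5
  #.#.#|.  b21=0 t=1,i=9
  #.#..|#  b20=1 t=0,i=21
  #..##|#  b19=1 t=0,i=3
  #..#.|.  b18=0 t=0,i=0
  #...#|#  b17=1 t=0,i=9
  #....|.  b16=0 t=3,i=10
  .####|.  b15=0 t=0,i=5
  .###.|.  b14=0 t=0,i=15
  .##.#|.  b13=0 t=1,i=7
  .##..|#  b12=1 t=1,i=17
  .#.##|.  b11=0 t=2,i=11
  .#.#.|#  b10=1 t=0,i=20
  .#..#|.  b9=0 t=0,i=2
  .#...|.  b8=0 t=3,i=9
  ..###|.  b7=0 t=0,i=4
  ..##.|#  b6=1 t=1,i=6
  ..#.#|.  b5=0 t=0,i=19
  ..#..|#  b4=1 t=0,i=1
  ...##|.  b3=0 t=3,i=13
  ...#.|.  b2=0 t=0,i=10
  ....#|.  b1=0 t=3,i=12
  .....|#  b0=1 t=3,i=11
  bits 11011010100110100001010001010001 = 3667530833

3667530833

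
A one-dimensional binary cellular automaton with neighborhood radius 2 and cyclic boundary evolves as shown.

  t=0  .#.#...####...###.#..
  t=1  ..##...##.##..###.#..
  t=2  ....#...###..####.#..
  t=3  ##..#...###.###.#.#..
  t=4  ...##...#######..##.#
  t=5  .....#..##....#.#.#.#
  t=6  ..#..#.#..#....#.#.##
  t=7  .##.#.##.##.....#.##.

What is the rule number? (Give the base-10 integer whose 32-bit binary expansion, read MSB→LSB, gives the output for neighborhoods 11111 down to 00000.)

970779793

  nb #####: next=.  (t=4,i=10, bit31=0)
  nb ####.: next=.  (t=0,i=9, bit30=0)
  nb ###.#: next=#  (t=0,i=16, bit29=1)
  nb ###..: next=#  (t=0,i=10, bit28=1)
  nb ##.##: next=#  (t=1,i=9, bit27=1)
  nb ##.#.: next=.  (t=0,i=17, bit26=0)
  nb ##..#: next=.  (t=1,i=12, bit25=0)
  nb ##...: next=#  (t=0,i=11, bit24=1)
  nb #.###: next=#  (t=3,i=12, bit23=1)
  nb #.##.: next=#  (t=1,i=10, bit22=1)
  nb #.#.#: next=.  (t=3,i=16, bit21=0)
  nb #.#..: next=#  (t=0,i=3, bit20=1)
  nb #..##: next=#  (t=1,i=13, bit19=1)
  nb #..#.: next=#  (t=3,i=3, bit18=1)
  nb #...#: next=.  (t=0,i=5, bit17=0)
  nb #....: next=.  (t=1,i=20, bit16=0)
  nb .####: next=#  (t=0,i=8, bit15=1)
  nb .###.: next=#  (t=0,i=15, bit14=1)
  nb .##.#: next=#  (t=1,i=8, bit13=1)
  nb .##..: next=.  (t=1,i=3, bit12=0)
  nb .#.##: next=#  (t=6,i=18, bit11=1)
  nb .#.#.: next=#  (t=0,i=2, bit10=1)
  nb .#..#: next=.  (t=3,i=19, bit9=0)
  nb .#...: next=.  (t=0,i=4, bit8=0)
  nb ..###: next=#  (t=0,i=7, bit7=1)
  nb ..##.: next=.  (t=1,i=2, bit6=0)
  nb ..#.#: next=.  (t=0,i=1, bit5=0)
  nb ..#..: next=#  (t=2,i=4, bit4=1)
  nb ...##: next=.  (t=0,i=6, bit3=0)
  nb ...#.: next=.  (t=0,i=0, bit2=0)
  nb ....#: next=.  (t=1,i=0, bit1=0)
  nb .....: next=#  (t=2,i=0, bit0=1)
  bits 00111001110111001110110010010001 = 970779793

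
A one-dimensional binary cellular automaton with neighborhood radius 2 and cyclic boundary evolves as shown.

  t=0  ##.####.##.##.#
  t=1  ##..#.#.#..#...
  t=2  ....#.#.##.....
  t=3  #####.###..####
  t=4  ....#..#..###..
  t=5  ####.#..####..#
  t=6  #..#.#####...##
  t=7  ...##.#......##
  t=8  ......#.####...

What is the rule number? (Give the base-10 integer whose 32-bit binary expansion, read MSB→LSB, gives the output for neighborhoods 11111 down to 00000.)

544852647

  ##### -> .   bit 31 = 0  t=3,i=0
  ####. -> .   bit 30 = 0  t=0,i=5
  ###.# -> #   bit 29 = 1  t=0,i=1
  ###.. -> .   bit 28 = 0  t=3,i=8
  ##.## -> .   bit 27 = 0  t=0,i=2
  ##.#. -> .   bit 26 = 0  t=5,i=4
  ##..# -> .   bit 25 = 0  t=1,i=2
  ##... -> .   bit 24 = 0  t=2,i=10
  #.### -> .   bit 23 = 0  t=0,i=3
  #.##. -> #   bit 22 = 1  t=0,i=8
  #.#.# -> #   bit 21 = 1  t=1,i=6
  #.#.. -> #   bit 20 = 1  t=1,i=8
  #..## -> #   bit 19 = 1  t=3,i=10
  #..#. -> .   bit 18 = 0  t=1,i=3
  #...# -> .   bit 17 = 0  t=1,i=13
  #.... -> #   bit 16 = 1  t=2,i=11
  .#### -> #   bit 15 = 1  t=0,i=4
  .###. -> #   bit 14 = 1  t=0,i=0
  .##.# -> .   bit 13 = 0  t=0,i=9
  .##.. -> .   bit 12 = 0  t=1,i=1
  .#.## -> #   bit 11 = 1  t=2,i=7
  .#.#. -> .   bit 10 = 0  t=1,i=5
  .#..# -> #   bit 9 = 1  t=1,i=9
  .#... -> .   bit 8 = 0  t=1,i=12
  ..### -> #   bit 7 = 1  t=3,i=11
  ..##. -> .   bit 6 = 0  t=1,i=0
  ..#.# -> #   bit 5 = 1  t=1,i=4
  ..#.. -> .   bit 4 = 0  t=1,i=11
  ...## -> .   bit 3 = 0  t=1,i=14
  ...#. -> #   bit 2 = 1  t=2,i=3
  ....# -> #   bit 1 = 1  t=2,i=2
  ..... -> #   bit 0 = 1  t=2,i=0
  bits 00100000011110011100101010100111 = 544852647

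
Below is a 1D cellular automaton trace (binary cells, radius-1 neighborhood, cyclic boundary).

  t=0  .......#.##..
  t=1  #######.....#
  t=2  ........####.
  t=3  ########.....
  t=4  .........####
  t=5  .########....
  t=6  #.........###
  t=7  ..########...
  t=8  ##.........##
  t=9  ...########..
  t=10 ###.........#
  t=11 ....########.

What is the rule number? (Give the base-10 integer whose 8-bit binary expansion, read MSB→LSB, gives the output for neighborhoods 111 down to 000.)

3

  [7] ### => .  t=1,i=0
  [6] ##. => .  t=0,i=10
  [5] #.# => .  t=0,i=8
  [4] #.. => .  t=0,i=11
  [3] .## => .  t=0,i=9
  [2] .#. => .  t=0,i=7
  [1] ..# => #  t=0,i=6
  [0] ... => #  t=0,i=0
  bits 00000011 = 3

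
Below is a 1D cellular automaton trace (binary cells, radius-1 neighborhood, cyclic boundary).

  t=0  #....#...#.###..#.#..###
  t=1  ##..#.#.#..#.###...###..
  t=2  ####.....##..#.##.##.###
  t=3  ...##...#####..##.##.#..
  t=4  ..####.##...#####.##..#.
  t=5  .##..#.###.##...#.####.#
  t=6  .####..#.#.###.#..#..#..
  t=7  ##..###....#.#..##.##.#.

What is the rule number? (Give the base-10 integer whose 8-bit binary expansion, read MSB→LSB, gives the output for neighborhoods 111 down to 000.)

  ###|.  b7=0 t=0,i=12
  ##.|#  b6=1 t=0,i=0
  #.#|.  b5=0 t=0,i=10
  #..|#  b4=1 t=0,i=1
  .##|#  b3=1 t=0,i=11
  .#.|.  b2=0 t=0,i=5
  ..#|#  b1=1 t=0,i=4
  ...|.  b0=0 t=0,i=2
  bits 01011010 = 90

90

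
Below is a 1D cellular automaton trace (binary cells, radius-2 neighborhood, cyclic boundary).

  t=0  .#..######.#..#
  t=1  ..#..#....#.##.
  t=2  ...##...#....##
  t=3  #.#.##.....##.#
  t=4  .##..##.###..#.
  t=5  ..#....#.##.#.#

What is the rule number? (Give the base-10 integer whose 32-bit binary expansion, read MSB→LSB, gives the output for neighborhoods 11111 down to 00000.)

  #####|.  b31=0 t=0,i=6
  ####.|.  b30=0 t=0,i=8
  ###.#|.  b29=0 t=0,i=9
  ###..|#  b28=1 t=4,i=10
  ##.##|#  b27=1 t=3,i=13
  ##.#.|#  b26=1 t=0,i=10
  ##..#|.  b25=0 t=4,i=3
  ##...|#  b24=1 t=1,i=14
  #.###|.  b23=0 t=4,i=8
  #.##.|.  b22=0 t=1,i=12
  #.#.#|#  b21=1 t=3,i=2
  #.#..|.  b20=0 t=0,i=1
  #..##|.  b19=0 t=0,i=3
  #..#.|#  b18=1 t=0,i=13
  #...#|.  b17=0 t=1,i=0
  #....|.  b16=0 t=1,i=7
  .####|#  b15=1 t=0,i=5
  .###.|#  b14=1 t=4,i=9
  .##.#|.  b13=0 t=3,i=0
  .##..|#  b12=1 t=1,i=13
  .#.##|.  b11=0 t=1,i=11
  .#.#.|.  b10=0 t=0,i=0
  .#..#|#  b9=1 t=0,i=2
  .#...|.  b8=0 t=1,i=6
  ..###|.  b7=0 t=0,i=4
  ..##.|.  b6=0 t=2,i=3
  ..#.#|.  b5=0 t=0,i=14
  ..#..|.  b4=0 t=1,i=2
  ...##|#  b3=1 t=2,i=2
  ...#.|.  b2=0 t=1,i=1
  ....#|#  b1=1 t=1,i=8
  .....|#  b0=1 t=3,i=8
  bits 00011101001001001101001000001011 = 488952331

488952331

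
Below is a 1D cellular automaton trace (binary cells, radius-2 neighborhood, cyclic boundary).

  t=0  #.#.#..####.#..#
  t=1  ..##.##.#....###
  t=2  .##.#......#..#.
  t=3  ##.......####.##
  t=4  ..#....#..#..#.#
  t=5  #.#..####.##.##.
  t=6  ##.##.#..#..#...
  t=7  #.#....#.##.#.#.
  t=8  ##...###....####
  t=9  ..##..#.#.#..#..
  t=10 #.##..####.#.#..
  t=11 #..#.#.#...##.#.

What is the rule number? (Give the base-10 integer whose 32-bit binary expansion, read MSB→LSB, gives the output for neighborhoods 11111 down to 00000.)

153802358

  [31] ##### => .  t=8,i=14
  [30] ####. => .  t=0,i=9
  [29] ###.# => .  t=0,i=10
  [28] ###.. => .  t=1,i=15
  [27] ##.## => #  t=1,i=4
  [26] ##.#. => .  t=0,i=1
  [25] ##..# => .  t=1,i=0
  [24] ##... => #  t=3,i=2
  [23] #.### => .  t=3,i=14
  [22] #.##. => .  t=1,i=5
  [21] #.#.# => #  t=0,i=2
  [20] #.#.. => .  t=0,i=4
  [19] #..## => #  t=0,i=6
  [18] #..#. => .  t=2,i=13
  [17] #...# => #  t=6,i=14
  [16] #.... => .  t=1,i=10
  [15] .#### => #  t=0,i=8
  [14] .###. => #  t=1,i=14
  [13] .##.# => .  t=0,i=0
  [12] .##.. => #  t=9,i=3
  [11] .#.## => .  t=7,i=8
  [10] .#.#. => #  t=0,i=3
  [9] .#..# => #  t=0,i=5
  [8] .#... => .  t=1,i=9
  [7] ..### => .  t=0,i=7
  [6] ..##. => #  t=0,i=15
  [5] ..#.# => #  t=4,i=13
  [4] ..#.. => #  t=2,i=11
  [3] ...## => .  t=1,i=12
  [2] ...#. => #  t=2,i=10
  [1] ....# => #  t=1,i=11
  [0] ..... => .  t=2,i=7
  bits 00001001001010101101011001110110 = 153802358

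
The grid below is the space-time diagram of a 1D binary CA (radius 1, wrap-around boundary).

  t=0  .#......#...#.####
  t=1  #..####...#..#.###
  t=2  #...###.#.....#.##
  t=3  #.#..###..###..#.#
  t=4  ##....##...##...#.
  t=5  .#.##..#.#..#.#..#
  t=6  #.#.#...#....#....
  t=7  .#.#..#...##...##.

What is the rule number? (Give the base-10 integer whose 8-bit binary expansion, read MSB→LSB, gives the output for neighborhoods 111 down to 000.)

  ###|#  b7=1 t=0,i=15
  ##.|#  b6=1 t=0,i=17
  #.#|#  b5=1 t=0,i=0
  #..|.  b4=0 t=0,i=2
  .##|.  b3=0 t=0,i=14
  .#.|.  b2=0 t=0,i=1
  ..#|.  b1=0 t=0,i=7
  ...|#  b0=1 t=0,i=3
  bits 11100001 = 225

225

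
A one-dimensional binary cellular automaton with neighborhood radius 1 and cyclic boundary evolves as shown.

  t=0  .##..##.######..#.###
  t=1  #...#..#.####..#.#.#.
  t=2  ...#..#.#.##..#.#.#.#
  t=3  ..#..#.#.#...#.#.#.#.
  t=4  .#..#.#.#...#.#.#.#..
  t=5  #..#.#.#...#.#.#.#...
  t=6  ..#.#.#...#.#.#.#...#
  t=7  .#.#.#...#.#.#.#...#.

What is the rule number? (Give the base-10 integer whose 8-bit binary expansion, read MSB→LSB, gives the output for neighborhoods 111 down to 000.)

  ### -> #   bit 7 = 1  t=0,i=9
  ##. -> .   bit 6 = 0  t=0,i=2
  #.# -> #   bit 5 = 1  t=0,i=0
  #.. -> .   bit 4 = 0  t=0,i=3
  .## -> .   bit 3 = 0  t=0,i=1
  .#. -> .   bit 2 = 0  t=0,i=16
  ..# -> #   bit 1 = 1  t=0,i=4
  ... -> .   bit 0 = 0  t=1,i=2
  bits 10100010 = 162

162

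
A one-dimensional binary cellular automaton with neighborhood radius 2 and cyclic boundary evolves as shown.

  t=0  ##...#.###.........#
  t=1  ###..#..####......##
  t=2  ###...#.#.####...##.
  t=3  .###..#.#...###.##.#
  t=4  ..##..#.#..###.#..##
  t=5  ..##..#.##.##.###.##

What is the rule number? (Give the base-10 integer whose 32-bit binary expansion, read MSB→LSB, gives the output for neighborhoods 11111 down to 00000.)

  nb #####: next=#  (t=1,i=0, bit31=1)
  nb ####.: next=#  (t=1,i=1, bit30=1)
  nb ###.#: next=.  (t=3,i=14, bit29=0)
  nb ###..: next=#  (t=0,i=1, bit28=1)
  nb ##.##: next=#  (t=2,i=19, bit27=1)
  nb ##.#.: next=#  (t=3,i=18, bit26=1)
  nb ##..#: next=.  (t=1,i=3, bit25=0)
  nb ##...: next=#  (t=0,i=2, bit24=1)
  nb #.###: next=.  (t=0,i=7, bit23=0)
  nb #.##.: next=.  (t=3,i=16, bit22=0)
  nb #.#.#: next=#  (t=2,i=8, bit21=1)
  nb #.#..: next=#  (t=3,i=8, bit20=1)
  nb #..##: next=.  (t=1,i=7, bit19=0)
  nb #..#.: next=.  (t=1,i=4, bit18=0)
  nb #...#: next=.  (t=0,i=3, bit17=0)
  nb #....: next=#  (t=0,i=11, bit16=1)
  nb .####: next=.  (t=1,i=9, bit15=0)
  nb .###.: next=#  (t=0,i=0, bit14=1)
  nb .##.#: next=.  (t=2,i=18, bit13=0)
  nb .##..: next=#  (t=4,i=3, bit12=1)
  nb .#.##: next=.  (t=0,i=6, bit11=0)
  nb .#.#.: next=.  (t=2,i=7, bit10=0)
  nb .#..#: next=#  (t=1,i=6, bit9=1)
  nb .#...: next=.  (t=3,i=9, bit8=0)
  nb ..###: next=#  (t=0,i=19, bit7=1)
  nb ..##.: next=#  (t=2,i=17, bit6=1)
  nb ..#.#: next=#  (t=0,i=5, bit5=1)
  nb ..#..: next=.  (t=1,i=5, bit4=0)
  nb ...##: next=#  (t=0,i=18, bit3=1)
  nb ...#.: next=.  (t=0,i=4, bit2=0)
  nb ....#: next=.  (t=0,i=17, bit1=0)
  nb .....: next=.  (t=0,i=12, bit0=0)
  bits 11011101001100010101001011101000 = 3710997224

3710997224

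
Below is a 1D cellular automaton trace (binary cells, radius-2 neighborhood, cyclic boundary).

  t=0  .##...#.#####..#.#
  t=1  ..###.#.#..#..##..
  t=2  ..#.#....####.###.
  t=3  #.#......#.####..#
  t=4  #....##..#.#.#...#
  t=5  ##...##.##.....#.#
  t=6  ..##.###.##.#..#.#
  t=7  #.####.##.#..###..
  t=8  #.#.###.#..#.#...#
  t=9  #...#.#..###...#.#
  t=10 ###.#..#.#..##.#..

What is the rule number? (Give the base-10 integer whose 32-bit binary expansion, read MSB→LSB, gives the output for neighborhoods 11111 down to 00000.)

1770402545

  #####|.  b31=0 t=0,i=10
  ####.|#  b30=1 t=0,i=11
  ###.#|#  b29=1 t=1,i=4
  ###..|.  b28=0 t=0,i=12
  ##.##|#  b27=1 t=2,i=13
  ##.#.|.  b26=0 t=1,i=5
  ##..#|.  b25=0 t=0,i=13
  ##...|#  b24=1 t=0,i=3
  #.###|#  b23=1 t=0,i=8
  #.##.|.  b22=0 t=0,i=1
  #.#.#|.  b21=0 t=0,i=17
  #.#..|.  b20=0 t=1,i=8
  #..##|.  b19=0 t=1,i=13
  #..#.|#  b18=1 t=0,i=14
  #...#|#  b17=1 t=0,i=4
  #....|.  b16=0 t=1,i=17
  .####|.  b15=0 t=0,i=9
  .###.|.  b14=0 t=1,i=3
  .##.#|#  b13=1 t=3,i=0
  .##..|#  b12=1 t=0,i=2
  .#.##|.  b11=0 t=0,i=0
  .#.#.|.  b10=0 t=0,i=16
  .#..#|#  b9=1 t=1,i=9
  .#...|.  b8=0 t=2,i=5
  ..###|#  b7=1 t=1,i=2
  ..##.|#  b6=1 t=1,i=14
  ..#.#|#  b5=1 t=0,i=6
  ..#..|#  b4=1 t=1,i=11
  ...##|.  b3=0 t=1,i=1
  ...#.|.  b2=0 t=0,i=5
  ....#|.  b1=0 t=1,i=0
  .....|#  b0=1 t=3,i=5
  bits 01101001100001100011001011110001 = 1770402545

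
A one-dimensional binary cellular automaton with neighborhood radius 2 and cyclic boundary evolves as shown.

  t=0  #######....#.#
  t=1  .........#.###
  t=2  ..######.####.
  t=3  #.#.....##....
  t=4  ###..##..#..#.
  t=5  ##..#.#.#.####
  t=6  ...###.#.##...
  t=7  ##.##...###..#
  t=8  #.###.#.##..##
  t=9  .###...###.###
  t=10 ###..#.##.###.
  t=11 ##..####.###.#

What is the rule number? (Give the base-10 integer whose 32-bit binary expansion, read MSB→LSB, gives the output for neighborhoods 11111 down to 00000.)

148790947

  nb #####: next=.  (t=0,i=1, bit31=0)
  nb ####.: next=.  (t=0,i=5, bit30=0)
  nb ###.#: next=.  (t=2,i=7, bit29=0)
  nb ###..: next=.  (t=0,i=6, bit28=0)
  nb ##.##: next=#  (t=2,i=8, bit27=1)
  nb ##.#.: next=.  (t=6,i=6, bit26=0)
  nb ##..#: next=.  (t=4,i=3, bit25=0)
  nb ##...: next=.  (t=0,i=7, bit24=0)
  nb #.###: next=#  (t=0,i=13, bit23=1)
  nb #.##.: next=#  (t=6,i=9, bit22=1)
  nb #.#.#: next=.  (t=5,i=6, bit21=0)
  nb #.#..: next=#  (t=3,i=2, bit20=1)
  nb #..##: next=#  (t=4,i=4, bit19=1)
  nb #..#.: next=#  (t=4,i=8, bit18=1)
  nb #...#: next=#  (t=2,i=0, bit17=1)
  nb #....: next=.  (t=0,i=8, bit16=0)
  nb .####: next=.  (t=0,i=0, bit15=0)
  nb .###.: next=#  (t=1,i=12, bit14=1)
  nb .##.#: next=.  (t=10,i=8, bit13=0)
  nb .##..: next=#  (t=3,i=9, bit12=1)
  nb .#.##: next=#  (t=0,i=12, bit11=1)
  nb .#.#.: next=#  (t=3,i=1, bit10=1)
  nb .#..#: next=#  (t=4,i=10, bit9=1)
  nb .#...: next=.  (t=3,i=3, bit8=0)
  nb ..###: next=#  (t=2,i=2, bit7=1)
  nb ..##.: next=.  (t=3,i=8, bit6=0)
  nb ..#.#: next=#  (t=0,i=11, bit5=1)
  nb ..#..: next=.  (t=4,i=9, bit4=0)
  nb ...##: next=.  (t=2,i=1, bit3=0)
  nb ...#.: next=.  (t=0,i=10, bit2=0)
  nb ....#: next=#  (t=0,i=9, bit1=1)
  nb .....: next=#  (t=1,i=2, bit0=1)
  bits 00001000110111100101111010100011 = 148790947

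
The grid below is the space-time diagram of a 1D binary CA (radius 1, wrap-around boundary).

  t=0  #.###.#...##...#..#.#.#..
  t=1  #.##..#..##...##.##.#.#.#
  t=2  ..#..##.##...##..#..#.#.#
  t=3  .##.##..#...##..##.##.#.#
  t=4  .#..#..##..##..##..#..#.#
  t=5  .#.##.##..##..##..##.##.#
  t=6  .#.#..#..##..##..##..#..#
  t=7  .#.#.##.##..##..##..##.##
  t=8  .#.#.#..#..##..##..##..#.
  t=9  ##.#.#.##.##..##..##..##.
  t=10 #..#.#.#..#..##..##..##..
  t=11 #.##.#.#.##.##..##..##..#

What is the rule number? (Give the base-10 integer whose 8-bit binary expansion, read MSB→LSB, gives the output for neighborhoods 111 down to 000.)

142

  ###|#  b7=1 t=0,i=3
  ##.|.  b6=0 t=0,i=4
  #.#|.  b5=0 t=0,i=1
  #..|.  b4=0 t=0,i=7
  .##|#  b3=1 t=0,i=2
  .#.|#  b2=1 t=0,i=0
  ..#|#  b1=1 t=0,i=9
  ...|.  b0=0 t=0,i=8
  bits 10001110 = 142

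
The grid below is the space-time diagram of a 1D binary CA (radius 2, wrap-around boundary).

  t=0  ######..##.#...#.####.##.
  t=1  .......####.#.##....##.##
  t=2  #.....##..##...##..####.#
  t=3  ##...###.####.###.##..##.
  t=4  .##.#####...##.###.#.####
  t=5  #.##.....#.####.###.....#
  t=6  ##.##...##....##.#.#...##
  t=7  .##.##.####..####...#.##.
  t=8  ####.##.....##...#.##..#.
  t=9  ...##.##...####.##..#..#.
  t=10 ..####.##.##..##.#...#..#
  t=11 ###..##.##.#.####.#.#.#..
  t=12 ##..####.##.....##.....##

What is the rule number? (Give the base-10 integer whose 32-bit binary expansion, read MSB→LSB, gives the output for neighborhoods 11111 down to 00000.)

755528684

  #####|.  b31=0 t=0,i=2
  ####.|.  b30=0 t=0,i=4
  ###.#|#  b29=1 t=0,i=20
  ###..|.  b28=0 t=0,i=5
  ##.##|#  b27=1 t=0,i=21
  ##.#.|#  b26=1 t=0,i=10
  ##..#|.  b25=0 t=0,i=6
  ##...|#  b24=1 t=1,i=0
  #.###|.  b23=0 t=0,i=0
  #.##.|.  b22=0 t=0,i=22
  #.#.#|.  b21=0 t=1,i=12
  #.#..|.  b20=0 t=0,i=11
  #..##|#  b19=1 t=0,i=7
  #..#.|.  b18=0 t=8,i=22
  #...#|.  b17=0 t=0,i=13
  #....|.  b16=0 t=1,i=1
  .####|.  b15=0 t=0,i=1
  .###.|#  b14=1 t=3,i=6
  .##.#|#  b13=1 t=0,i=9
  .##..|#  b12=1 t=1,i=15
  .#.##|.  b11=0 t=0,i=16
  .#.#.|.  b10=0 t=6,i=18
  .#..#|#  b9=1 t=9,i=21
  .#...|#  b8=1 t=0,i=12
  ..###|#  b7=1 t=1,i=7
  ..##.|#  b6=1 t=0,i=8
  ..#.#|#  b5=1 t=0,i=15
  ..#..|.  b4=0 t=9,i=20
  ...##|#  b3=1 t=1,i=6
  ...#.|#  b2=1 t=0,i=14
  ....#|.  b1=0 t=1,i=5
  .....|.  b0=0 t=1,i=2
  bits 00101101000010000111001111101100 = 755528684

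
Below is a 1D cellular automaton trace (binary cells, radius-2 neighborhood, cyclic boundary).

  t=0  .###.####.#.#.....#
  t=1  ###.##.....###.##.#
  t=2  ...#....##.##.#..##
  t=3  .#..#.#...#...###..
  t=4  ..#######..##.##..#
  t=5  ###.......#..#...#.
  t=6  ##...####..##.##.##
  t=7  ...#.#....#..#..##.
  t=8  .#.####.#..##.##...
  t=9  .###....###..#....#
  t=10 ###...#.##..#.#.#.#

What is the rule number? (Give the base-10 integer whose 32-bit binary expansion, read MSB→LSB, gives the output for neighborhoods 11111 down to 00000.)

  nb #####: next=.  (t=4,i=4, bit31=0)
  nb ####.: next=.  (t=0,i=7, bit30=0)
  nb ###.#: next=.  (t=0,i=3, bit29=0)
  nb ###..: next=.  (t=3,i=16, bit28=0)
  nb ##.##: next=#  (t=0,i=4, bit27=1)
  nb ##.#.: next=.  (t=0,i=9, bit26=0)
  nb ##..#: next=.  (t=4,i=9, bit25=0)
  nb ##...: next=.  (t=1,i=6, bit24=0)
  nb #.###: next=#  (t=0,i=1, bit23=1)
  nb #.##.: next=.  (t=1,i=4, bit22=0)
  nb #.#.#: next=.  (t=0,i=10, bit21=0)
  nb #.#..: next=#  (t=0,i=12, bit20=1)
  nb #..##: next=#  (t=2,i=16, bit19=1)
  nb #..#.: next=#  (t=3,i=3, bit18=1)
  nb #...#: next=#  (t=2,i=1, bit17=1)
  nb #....: next=.  (t=0,i=14, bit16=0)
  nb .####: next=.  (t=0,i=6, bit15=0)
  nb .###.: next=#  (t=0,i=2, bit14=1)
  nb .##.#: next=.  (t=1,i=16, bit13=0)
  nb .##..: next=.  (t=1,i=5, bit12=0)
  nb .#.##: next=#  (t=0,i=0, bit11=1)
  nb .#.#.: next=#  (t=0,i=11, bit10=1)
  nb .#..#: next=#  (t=2,i=15, bit9=1)
  nb .#...: next=#  (t=0,i=13, bit8=1)
  nb ..###: next=#  (t=1,i=11, bit7=1)
  nb ..##.: next=.  (t=2,i=8, bit6=0)
  nb ..#.#: next=#  (t=0,i=18, bit5=1)
  nb ..#..: next=.  (t=2,i=3, bit4=0)
  nb ...##: next=.  (t=1,i=10, bit3=0)
  nb ...#.: next=.  (t=0,i=17, bit2=0)
  nb ....#: next=#  (t=0,i=16, bit1=1)
  nb .....: next=#  (t=0,i=15, bit0=1)
  bits 00001000100111100100111110100011 = 144592803

144592803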